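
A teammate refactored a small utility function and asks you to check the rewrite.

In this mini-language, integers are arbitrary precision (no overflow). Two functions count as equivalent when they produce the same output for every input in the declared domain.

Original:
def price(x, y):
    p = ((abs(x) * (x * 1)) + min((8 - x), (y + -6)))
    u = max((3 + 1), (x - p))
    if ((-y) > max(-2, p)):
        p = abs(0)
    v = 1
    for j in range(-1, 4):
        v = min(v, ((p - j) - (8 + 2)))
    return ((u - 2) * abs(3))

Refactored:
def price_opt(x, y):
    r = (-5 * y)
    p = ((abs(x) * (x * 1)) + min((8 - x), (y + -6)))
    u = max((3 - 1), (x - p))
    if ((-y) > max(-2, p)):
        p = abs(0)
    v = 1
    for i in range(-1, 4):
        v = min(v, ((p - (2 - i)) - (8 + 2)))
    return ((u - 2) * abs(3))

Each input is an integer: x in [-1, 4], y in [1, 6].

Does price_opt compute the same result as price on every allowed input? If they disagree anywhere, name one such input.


Not equivalent: x=-1, y=3 separates them (6 vs 3).
price: p becomes -4; next u becomes 4; next ((-y) > max(-2, p)) evaluates to false; next v becomes 1; next at j=-1:; next v becomes -13; next at j=0:; next v becomes -14; next at j=1:; next v becomes -15; next at j=2:; next v becomes -16; next at j=3:; next v becomes -17; next final value 6
price_opt: r becomes -15; next p becomes -4; next u becomes 3; next ((-y) > max(-2, p)) evaluates to false; next v becomes 1; next at i=-1:; next v becomes -17; next at i=0:; next v becomes -17; next at i=1:; next v becomes -17; next at i=2:; next v becomes -17; next at i=3:; next v becomes -17; next final value 3
verdict: not equivalent; witness: x=-1, y=3


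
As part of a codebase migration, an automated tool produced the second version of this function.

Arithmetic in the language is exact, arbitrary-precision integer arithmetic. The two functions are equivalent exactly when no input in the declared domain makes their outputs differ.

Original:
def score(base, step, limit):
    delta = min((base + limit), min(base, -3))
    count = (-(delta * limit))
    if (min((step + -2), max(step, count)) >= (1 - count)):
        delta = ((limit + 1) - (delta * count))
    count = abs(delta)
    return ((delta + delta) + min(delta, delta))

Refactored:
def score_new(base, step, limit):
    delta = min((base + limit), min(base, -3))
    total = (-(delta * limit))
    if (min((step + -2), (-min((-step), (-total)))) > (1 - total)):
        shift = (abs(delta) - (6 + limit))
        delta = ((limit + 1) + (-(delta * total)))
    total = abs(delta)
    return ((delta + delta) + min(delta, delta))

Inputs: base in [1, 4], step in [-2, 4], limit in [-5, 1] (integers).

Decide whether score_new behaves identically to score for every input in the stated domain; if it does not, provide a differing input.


The rewrite breaks on base=1, step=0, limit=1, where the results are 33 and -9.
score: delta := -3 | count := 3 | (min((step + -2), max(step, count)) >= (1 - count)): true | delta := 11 | count := 11 | result 33
score_new: delta := -3 | total := 3 | (min((step + -2), (-min((-step), (-total)))) > (1 - total)): false | total := 3 | result -9
verdict: not equivalent; witness: base=1, step=0, limit=1


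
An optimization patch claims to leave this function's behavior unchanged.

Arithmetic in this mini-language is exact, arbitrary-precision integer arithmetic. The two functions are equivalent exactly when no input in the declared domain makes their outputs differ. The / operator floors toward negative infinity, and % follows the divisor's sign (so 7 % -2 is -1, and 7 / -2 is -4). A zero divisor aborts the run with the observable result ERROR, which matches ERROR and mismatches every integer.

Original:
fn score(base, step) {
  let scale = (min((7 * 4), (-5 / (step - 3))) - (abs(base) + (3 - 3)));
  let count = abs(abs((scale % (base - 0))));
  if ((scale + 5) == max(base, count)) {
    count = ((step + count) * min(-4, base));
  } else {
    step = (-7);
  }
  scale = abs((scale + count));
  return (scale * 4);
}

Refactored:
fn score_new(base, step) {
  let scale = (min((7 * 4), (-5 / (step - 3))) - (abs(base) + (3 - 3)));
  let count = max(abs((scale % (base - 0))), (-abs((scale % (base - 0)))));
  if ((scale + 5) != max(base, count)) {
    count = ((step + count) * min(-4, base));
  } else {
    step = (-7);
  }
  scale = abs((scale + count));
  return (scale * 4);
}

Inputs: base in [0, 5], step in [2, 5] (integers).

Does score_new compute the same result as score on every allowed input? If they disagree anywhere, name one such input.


Try base=1, step=4.
score: scale = -6; count = 0; ((scale + 5) == max(base, count)) -> false; step = -7; scale = 6; return 24
score_new: scale = -6; count = 0; ((scale + 5) != max(base, count)) -> true; count = -16; scale = 22; return 88
24 vs 88 — the two versions disagree here.
verdict: not equivalent; witness: base=1, step=4


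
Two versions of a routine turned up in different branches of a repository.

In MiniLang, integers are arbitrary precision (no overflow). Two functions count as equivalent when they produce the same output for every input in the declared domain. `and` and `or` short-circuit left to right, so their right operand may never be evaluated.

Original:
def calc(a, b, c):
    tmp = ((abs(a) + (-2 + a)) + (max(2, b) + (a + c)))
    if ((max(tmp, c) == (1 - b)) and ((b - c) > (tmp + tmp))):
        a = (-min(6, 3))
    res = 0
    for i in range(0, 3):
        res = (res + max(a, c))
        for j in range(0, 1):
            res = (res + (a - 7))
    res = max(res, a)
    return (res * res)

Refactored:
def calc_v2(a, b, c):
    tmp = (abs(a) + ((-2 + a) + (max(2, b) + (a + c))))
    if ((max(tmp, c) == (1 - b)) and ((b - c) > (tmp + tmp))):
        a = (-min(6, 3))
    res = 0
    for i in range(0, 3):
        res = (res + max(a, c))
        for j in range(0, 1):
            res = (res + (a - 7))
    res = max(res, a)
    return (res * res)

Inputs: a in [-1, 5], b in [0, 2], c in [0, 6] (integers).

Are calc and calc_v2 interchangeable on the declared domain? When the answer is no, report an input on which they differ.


Reading the diff, among the changes: same computation, different form.
As a probe, take a=3, b=1, c=1: calc runs tmp = 10; ((max(tmp, c) == (1 - b)) and ((b - c) > (tmp + tmp))) -> false; res = 0; [i=0]; res = 3; [j=0]; res = -1; [i=1]; res = 2; [j=0]; res = -2; [i=2]; res = 1; [j=0]; res = -3; res = 3; return 9; calc_v2 runs tmp = 10; ((max(tmp, c) == (1 - b)) and ((b - c) > (tmp + tmp))) -> false; res = 0; [i=0]; res = 3; [j=0]; res = -1; [i=1]; res = 2; [j=0]; res = -2; [i=2]; res = 1; [j=0]; res = -3; res = 3; return 9; both end at 9.
An exhaustive pass over the 147 declared inputs shows identical outputs.
verdict: equivalent


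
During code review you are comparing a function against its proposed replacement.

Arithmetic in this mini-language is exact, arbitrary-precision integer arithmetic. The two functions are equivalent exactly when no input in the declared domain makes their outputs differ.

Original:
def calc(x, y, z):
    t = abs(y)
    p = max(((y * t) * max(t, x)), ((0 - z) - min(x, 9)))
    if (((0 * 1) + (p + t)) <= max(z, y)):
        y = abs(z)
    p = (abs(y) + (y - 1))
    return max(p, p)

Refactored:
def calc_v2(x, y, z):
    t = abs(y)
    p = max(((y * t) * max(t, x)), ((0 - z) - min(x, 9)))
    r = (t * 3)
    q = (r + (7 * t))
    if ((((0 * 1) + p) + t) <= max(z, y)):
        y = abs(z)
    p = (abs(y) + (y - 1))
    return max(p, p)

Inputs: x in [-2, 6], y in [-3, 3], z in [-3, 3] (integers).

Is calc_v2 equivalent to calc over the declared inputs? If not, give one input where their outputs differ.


The two versions differ — the changes include local variable names differ; and arithmetic usage differs; and constant usage differs; and statement counts differ.
Tracing x=1, y=-2, z=-2: calc: t = 2; p = 1; (((0 * 1) + (p + t)) <= max(z, y)) -> false; p = -1; return -1 | calc_v2: t = 2; p = 1; r = 6; q = 20; ((((0 * 1) + p) + t) <= max(z, y)) -> false; p = -1; return -1 — matching result -1.
An exhaustive pass over the 441 declared inputs shows identical outputs.
verdict: equivalent


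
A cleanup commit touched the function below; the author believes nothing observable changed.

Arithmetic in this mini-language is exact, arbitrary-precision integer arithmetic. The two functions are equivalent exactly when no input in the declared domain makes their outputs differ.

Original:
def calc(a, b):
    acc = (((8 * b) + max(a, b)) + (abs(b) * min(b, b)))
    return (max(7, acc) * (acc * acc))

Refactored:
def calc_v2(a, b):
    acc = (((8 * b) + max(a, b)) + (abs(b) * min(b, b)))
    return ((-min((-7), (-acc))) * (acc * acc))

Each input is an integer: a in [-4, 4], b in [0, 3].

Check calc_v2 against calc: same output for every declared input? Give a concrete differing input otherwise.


The two are interchangeable: min/max/abs usage differs, and every declared input agrees.
One worked example (a=-1, b=1) — calc: acc=10, then returns 1000; calc_v2: acc=10, then returns 1000; agreement on 1000.
Sweeping the whole domain (36 inputs) finds no disagreement.
verdict: equivalent


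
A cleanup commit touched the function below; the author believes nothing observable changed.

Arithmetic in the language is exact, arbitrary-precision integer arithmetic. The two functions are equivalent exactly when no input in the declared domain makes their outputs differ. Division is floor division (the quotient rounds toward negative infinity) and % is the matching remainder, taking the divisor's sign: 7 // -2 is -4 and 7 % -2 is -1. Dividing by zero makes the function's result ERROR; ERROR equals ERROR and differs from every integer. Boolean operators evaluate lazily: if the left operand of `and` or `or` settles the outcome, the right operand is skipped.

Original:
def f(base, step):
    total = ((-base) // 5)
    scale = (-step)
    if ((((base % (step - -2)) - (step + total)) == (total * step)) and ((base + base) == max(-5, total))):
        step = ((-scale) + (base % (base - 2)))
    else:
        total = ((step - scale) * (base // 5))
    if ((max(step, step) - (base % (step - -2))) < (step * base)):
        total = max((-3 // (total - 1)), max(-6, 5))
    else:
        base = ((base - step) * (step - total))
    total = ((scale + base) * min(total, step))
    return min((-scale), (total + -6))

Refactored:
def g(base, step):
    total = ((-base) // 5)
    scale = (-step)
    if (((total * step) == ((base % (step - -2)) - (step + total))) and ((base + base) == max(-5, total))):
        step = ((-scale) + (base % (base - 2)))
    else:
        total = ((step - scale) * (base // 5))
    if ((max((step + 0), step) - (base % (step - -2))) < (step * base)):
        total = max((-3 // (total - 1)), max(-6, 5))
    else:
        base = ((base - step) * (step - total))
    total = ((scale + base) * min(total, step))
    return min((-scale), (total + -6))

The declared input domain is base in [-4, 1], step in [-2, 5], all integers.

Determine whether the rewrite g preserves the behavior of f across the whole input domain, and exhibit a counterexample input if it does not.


Equivalent — the differences include arithmetic usage differs; also constant usage differs, yet no declared input distinguishes the two.
Spot check at base=-1, step=3 — f: total becomes 0; next scale becomes -3; next ((((base % (step - -2)) - (step + total)) == (total * step)) and ((base + base) == max(-5, total))) evaluates to false; next total becomes -6; next ((max(step, step) - (base % (step - -2))) < (step * base)) evaluates to false; next base becomes -36; next total becomes 234; next final value 3. g: total becomes 0; next scale becomes -3; next (((total * step) == ((base % (step - -2)) - (step + total))) and ((base + base) == max(-5, total))) evaluates to false; next total becomes -6; next ((max((step + 0), step) - (base % (step - -2))) < (step * base)) evaluates to false; next base becomes -36; next total becomes 234; next final value 3. Both give 3.
Every one of the 48 inputs gives matching results.
verdict: equivalent


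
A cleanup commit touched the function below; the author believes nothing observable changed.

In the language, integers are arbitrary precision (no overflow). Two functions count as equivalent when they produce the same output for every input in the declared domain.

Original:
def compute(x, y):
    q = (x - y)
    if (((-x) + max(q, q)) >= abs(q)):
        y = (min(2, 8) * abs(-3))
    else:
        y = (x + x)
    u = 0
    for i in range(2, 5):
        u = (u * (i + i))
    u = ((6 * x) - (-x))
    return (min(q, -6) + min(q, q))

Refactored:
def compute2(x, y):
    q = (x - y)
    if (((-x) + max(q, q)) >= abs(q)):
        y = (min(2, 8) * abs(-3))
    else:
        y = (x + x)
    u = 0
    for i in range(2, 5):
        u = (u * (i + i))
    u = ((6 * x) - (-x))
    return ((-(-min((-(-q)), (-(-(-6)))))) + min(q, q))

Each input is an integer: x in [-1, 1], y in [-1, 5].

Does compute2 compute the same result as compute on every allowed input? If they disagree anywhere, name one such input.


Comparing the listings, the differences include: same computation, different form.
As a probe, take x=0, y=0: compute runs q := 0 | (((-x) + max(q, q)) >= abs(q)): true | y := 6 | u := 0 | iter i=2: | u := 0 | iter i=3: | u := 0 | iter i=4: | u := 0 | u := 0 | result -6; compute2 runs q := 0 | (((-x) + max(q, q)) >= abs(q)): true | y := 6 | u := 0 | iter i=2: | u := 0 | iter i=3: | u := 0 | iter i=4: | u := 0 | u := 0 | result -6; both end at -6.
Every one of the 21 inputs gives matching results.
verdict: equivalent


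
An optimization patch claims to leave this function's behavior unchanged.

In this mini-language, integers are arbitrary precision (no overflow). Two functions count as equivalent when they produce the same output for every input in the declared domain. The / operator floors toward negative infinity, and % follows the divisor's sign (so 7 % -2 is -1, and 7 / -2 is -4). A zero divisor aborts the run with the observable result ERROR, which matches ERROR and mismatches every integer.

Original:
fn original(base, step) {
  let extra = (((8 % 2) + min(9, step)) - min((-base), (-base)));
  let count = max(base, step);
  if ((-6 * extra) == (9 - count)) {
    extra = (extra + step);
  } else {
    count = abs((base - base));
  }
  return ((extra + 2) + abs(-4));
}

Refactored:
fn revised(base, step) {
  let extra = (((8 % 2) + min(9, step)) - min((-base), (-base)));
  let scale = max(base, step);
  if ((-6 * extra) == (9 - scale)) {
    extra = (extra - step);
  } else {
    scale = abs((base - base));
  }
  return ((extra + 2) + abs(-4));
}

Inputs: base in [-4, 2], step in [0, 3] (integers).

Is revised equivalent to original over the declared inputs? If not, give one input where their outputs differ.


Consider the input base=-4, step=3.
original: extra = -1; count = 3; ((-6 * extra) == (9 - count)) -> true; extra = 2; return 8
revised: extra = -1; scale = 3; ((-6 * extra) == (9 - scale)) -> true; extra = -4; return 2
8 against 2: the behavior changed.
verdict: not equivalent; witness: base=-4, step=3


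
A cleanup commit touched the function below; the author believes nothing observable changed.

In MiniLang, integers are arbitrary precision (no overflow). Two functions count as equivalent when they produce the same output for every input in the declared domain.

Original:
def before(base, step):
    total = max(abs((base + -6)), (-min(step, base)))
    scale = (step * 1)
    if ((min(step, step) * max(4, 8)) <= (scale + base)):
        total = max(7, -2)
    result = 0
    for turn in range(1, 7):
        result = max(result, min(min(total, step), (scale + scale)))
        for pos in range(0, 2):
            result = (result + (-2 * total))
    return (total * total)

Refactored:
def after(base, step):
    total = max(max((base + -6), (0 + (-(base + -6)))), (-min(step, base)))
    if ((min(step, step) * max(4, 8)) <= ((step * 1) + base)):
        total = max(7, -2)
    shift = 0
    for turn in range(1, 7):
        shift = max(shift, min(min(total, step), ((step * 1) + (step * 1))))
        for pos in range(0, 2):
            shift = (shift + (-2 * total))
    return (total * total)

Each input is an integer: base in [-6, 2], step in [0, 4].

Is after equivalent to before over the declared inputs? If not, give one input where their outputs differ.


Comparing the listings, the differences include: statement counts differ; and local variable names differ; and min/max/abs usage differs; and constant usage differs; and arithmetic usage differs.
As a probe, take base=-3, step=1: before runs total becomes 9; next scale becomes 1; next ((min(step, step) * max(4, 8)) <= (scale + base)) evaluates to false; next result becomes 0; next at turn=1:; next result becomes 1; next at pos=0:; next result becomes -17; next at pos=1:; next result becomes -35; next at turn=2:; next result becomes 1; next at pos=0:; next result becomes -17; next at pos=1:; next result becomes -35; next at turn=3:; next result becomes 1; next at pos=0:; next result becomes -17; next at pos=1:; next result becomes -35; next at turn=4:; next result becomes 1; next at pos=0:; next result becomes -17; next at pos=1:; next result becomes -35; next at turn=5:; next result becomes 1; next at pos=0:; next result becomes -17; next at pos=1:; next result becomes -35; next at turn=6:; next result becomes 1; next at pos=0:; next result becomes -17; next at pos=1:; next result becomes -35; next final value 81; after runs total becomes 9; next ((min(step, step) * max(4, 8)) <= ((step * 1) + base)) evaluates to false; next shift becomes 0; next at turn=1:; next shift becomes 1; next at pos=0:; next shift becomes -17; next at pos=1:; next shift becomes -35; next at turn=2:; next shift becomes 1; next at pos=0:; next shift becomes -17; next at pos=1:; next shift becomes -35; next at turn=3:; next shift becomes 1; next at pos=0:; next shift becomes -17; next at pos=1:; next shift becomes -35; next at turn=4:; next shift becomes 1; next at pos=0:; next shift becomes -17; next at pos=1:; next shift becomes -35; next at turn=5:; next shift becomes 1; next at pos=0:; next shift becomes -17; next at pos=1:; next shift becomes -35; next at turn=6:; next shift becomes 1; next at pos=0:; next shift becomes -17; next at pos=1:; next shift becomes -35; next final value 81; both end at 81.
Checked all 45 inputs in the declared domain: the outputs agree on every one.
verdict: equivalent


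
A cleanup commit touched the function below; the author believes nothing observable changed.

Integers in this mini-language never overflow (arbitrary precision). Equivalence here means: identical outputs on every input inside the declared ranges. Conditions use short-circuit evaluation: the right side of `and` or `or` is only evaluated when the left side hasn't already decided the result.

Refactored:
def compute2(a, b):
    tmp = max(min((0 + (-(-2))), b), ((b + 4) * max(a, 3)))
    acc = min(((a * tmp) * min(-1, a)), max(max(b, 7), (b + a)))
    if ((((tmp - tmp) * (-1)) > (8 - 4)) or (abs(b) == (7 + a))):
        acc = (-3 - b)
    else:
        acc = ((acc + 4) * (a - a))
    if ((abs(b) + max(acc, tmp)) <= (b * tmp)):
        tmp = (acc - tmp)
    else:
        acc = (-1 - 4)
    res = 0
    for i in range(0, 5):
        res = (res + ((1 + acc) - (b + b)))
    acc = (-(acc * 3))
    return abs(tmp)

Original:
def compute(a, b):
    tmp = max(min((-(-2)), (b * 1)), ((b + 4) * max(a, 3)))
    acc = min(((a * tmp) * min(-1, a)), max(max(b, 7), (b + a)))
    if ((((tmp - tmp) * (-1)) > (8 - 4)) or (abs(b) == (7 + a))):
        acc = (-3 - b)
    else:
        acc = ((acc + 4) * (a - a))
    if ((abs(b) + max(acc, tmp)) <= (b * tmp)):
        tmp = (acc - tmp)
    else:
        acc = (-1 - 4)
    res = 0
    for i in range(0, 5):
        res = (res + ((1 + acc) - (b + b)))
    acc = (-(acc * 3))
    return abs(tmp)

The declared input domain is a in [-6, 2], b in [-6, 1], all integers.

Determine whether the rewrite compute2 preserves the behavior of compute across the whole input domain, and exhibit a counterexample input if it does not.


Side by side, the visible changes include: arithmetic usage differs, and constant usage differs.
One worked example (a=-1, b=-3) — compute: tmp := 3 | acc := 3 | ((((tmp - tmp) * (-1)) > (8 - 4)) or (abs(b) == (7 + a))): false | acc := 0 | ((abs(b) + max(acc, tmp)) <= (b * tmp)): false | acc := -5 | res := 0 | iter i=0: | res := 2 | iter i=1: | res := 4 | iter i=2: | res := 6 | iter i=3: | res := 8 | iter i=4: | res := 10 | acc := 15 | result 3; compute2: tmp := 3 | acc := 3 | ((((tmp - tmp) * (-1)) > (8 - 4)) or (abs(b) == (7 + a))): false | acc := 0 | ((abs(b) + max(acc, tmp)) <= (b * tmp)): false | acc := -5 | res := 0 | iter i=0: | res := 2 | iter i=1: | res := 4 | iter i=2: | res := 6 | iter i=3: | res := 8 | iter i=4: | res := 10 | acc := 15 | result 3; agreement on 3.
Every one of the 72 inputs gives matching results.
verdict: equivalent


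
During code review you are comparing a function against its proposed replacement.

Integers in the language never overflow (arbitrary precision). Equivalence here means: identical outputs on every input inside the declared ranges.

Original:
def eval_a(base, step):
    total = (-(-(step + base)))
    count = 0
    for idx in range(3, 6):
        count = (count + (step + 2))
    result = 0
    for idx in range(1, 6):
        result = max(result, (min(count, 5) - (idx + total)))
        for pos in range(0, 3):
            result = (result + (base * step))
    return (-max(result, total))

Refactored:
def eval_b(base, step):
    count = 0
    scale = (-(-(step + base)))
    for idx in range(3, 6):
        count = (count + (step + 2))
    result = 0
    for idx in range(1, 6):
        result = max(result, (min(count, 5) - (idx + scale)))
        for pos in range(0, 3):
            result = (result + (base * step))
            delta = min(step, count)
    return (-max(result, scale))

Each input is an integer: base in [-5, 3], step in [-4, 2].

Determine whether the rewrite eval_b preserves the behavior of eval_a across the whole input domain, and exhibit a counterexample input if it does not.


Although local variable names differ, and min/max/abs usage differs, and statement counts differ, 63/63 inputs agree.
verdict: equivalent


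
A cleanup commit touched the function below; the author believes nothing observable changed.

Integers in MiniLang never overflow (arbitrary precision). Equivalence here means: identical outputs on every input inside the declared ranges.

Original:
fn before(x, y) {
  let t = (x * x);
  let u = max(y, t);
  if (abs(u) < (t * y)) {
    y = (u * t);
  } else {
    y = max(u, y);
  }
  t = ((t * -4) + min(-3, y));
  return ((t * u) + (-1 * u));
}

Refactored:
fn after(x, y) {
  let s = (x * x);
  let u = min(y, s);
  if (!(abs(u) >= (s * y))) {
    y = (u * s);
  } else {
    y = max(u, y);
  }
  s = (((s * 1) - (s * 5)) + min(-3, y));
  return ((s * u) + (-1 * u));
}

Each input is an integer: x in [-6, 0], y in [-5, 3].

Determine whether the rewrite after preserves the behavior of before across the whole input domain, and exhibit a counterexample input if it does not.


On input x=-6, y=-5, before returns -5328 while after returns 750.
verdict: not equivalent; witness: x=-6, y=-5


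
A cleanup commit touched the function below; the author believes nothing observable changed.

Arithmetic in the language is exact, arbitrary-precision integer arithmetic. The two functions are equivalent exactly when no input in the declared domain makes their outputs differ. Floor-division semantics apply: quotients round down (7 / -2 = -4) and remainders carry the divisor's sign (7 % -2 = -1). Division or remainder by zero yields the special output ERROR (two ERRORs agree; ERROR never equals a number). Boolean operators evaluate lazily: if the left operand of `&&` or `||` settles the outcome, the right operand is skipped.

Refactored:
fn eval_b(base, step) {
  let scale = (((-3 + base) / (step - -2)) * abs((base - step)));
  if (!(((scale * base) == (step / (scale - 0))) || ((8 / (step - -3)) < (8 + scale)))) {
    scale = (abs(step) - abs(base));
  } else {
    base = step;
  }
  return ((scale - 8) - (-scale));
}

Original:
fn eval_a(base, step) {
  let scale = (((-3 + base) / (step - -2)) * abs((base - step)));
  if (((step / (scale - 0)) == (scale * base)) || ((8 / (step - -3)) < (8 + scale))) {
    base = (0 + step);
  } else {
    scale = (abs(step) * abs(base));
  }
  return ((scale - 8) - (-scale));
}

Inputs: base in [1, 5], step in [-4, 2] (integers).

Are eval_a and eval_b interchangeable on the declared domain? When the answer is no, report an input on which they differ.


The rewrite breaks on base=1, step=-1, where the results are -6 and -8.
eval_a: scale := -4 | (((step / (scale - 0)) == (scale * base)) || ((8 / (step - -3)) < (8 + scale))): false | scale := 1 | result -6
eval_b: scale := -4 | (!(((scale * base) == (step / (scale - 0))) || ((8 / (step - -3)) < (8 + scale)))): true | scale := 0 | result -8
verdict: not equivalent; witness: base=1, step=-1


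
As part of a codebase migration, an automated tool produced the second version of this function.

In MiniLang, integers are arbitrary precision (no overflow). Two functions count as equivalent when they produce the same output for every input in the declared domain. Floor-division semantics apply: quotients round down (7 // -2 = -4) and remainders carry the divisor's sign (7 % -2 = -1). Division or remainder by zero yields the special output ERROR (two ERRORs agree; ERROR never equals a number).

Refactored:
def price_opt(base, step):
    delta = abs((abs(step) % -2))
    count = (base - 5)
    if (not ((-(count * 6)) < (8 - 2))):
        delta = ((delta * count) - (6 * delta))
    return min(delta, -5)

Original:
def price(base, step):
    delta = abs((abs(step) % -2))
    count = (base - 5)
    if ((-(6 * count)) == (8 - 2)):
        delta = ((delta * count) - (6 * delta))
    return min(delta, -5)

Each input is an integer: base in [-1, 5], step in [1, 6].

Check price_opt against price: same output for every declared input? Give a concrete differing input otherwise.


There is a counterexample at base=-1, step=1: -5 on one side, -12 on the other.
price: delta becomes 1; next count becomes -6; next ((-(6 * count)) == (8 - 2)) evaluates to false; next final value -5
price_opt: delta becomes 1; next count becomes -6; next (not ((-(count * 6)) < (8 - 2))) evaluates to true; next delta becomes -12; next final value -12
verdict: not equivalent; witness: base=-1, step=1


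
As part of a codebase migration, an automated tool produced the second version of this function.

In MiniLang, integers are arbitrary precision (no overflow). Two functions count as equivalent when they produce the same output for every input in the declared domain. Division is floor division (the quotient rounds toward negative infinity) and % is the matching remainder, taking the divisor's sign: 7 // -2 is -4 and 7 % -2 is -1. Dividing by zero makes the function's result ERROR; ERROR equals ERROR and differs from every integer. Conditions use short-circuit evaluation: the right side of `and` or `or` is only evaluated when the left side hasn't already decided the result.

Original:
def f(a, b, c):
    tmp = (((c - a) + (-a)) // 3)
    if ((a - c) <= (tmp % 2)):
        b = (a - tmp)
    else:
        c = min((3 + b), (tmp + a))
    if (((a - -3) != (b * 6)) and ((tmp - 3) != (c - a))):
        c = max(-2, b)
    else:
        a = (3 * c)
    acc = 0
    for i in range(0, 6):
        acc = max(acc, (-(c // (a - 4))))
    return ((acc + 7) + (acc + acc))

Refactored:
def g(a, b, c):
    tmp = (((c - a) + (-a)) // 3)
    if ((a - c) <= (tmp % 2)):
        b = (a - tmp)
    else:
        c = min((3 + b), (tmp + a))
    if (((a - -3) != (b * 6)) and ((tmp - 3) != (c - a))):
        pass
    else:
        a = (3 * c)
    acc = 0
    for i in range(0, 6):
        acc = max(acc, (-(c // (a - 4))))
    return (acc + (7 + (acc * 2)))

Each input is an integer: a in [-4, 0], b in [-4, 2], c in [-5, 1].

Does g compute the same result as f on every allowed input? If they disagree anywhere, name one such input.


The rewrite breaks on a=-4, b=-4, c=1, where the results are 7 and 10.
f: tmp=3, then ((a - c) <= (tmp % 2)) is true, then b=-7, then (((a - -3) != (b * 6)) and ((tmp - 3) != (c - a))) is true, then c=-2, then acc=0, then (i=0), then acc=0, then (i=1), then acc=0, then (i=2), then acc=0, then (i=3), then acc=0, then (i=4), then acc=0, then (i=5), then acc=0, then returns 7
g: tmp=3, then ((a - c) <= (tmp % 2)) is true, then b=-7, then (((a - -3) != (b * 6)) and ((tmp - 3) != (c - a))) is true, then acc=0, then (i=0), then acc=1, then (i=1), then acc=1, then (i=2), then acc=1, then (i=3), then acc=1, then (i=4), then acc=1, then (i=5), then acc=1, then returns 10
verdict: not equivalent; witness: a=-4, b=-4, c=1


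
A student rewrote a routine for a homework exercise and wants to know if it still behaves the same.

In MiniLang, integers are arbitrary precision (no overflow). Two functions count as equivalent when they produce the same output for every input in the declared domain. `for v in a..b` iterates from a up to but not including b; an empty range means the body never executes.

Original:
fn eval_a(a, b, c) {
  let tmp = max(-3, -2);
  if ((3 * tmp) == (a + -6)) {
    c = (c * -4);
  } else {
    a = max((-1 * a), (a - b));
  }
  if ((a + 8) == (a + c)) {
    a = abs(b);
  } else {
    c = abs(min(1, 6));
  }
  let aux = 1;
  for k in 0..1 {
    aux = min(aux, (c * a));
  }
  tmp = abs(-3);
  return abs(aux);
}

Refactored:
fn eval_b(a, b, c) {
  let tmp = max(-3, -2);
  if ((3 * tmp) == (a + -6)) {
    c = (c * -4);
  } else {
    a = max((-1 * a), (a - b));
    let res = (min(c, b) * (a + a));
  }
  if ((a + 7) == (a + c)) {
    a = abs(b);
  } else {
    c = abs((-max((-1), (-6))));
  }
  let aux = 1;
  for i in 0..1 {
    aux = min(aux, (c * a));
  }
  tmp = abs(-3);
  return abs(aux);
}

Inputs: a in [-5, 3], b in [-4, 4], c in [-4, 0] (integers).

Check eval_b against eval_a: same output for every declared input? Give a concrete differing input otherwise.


Consider the input a=0, b=-4, c=-2.
eval_a: tmp=-2, then ((3 * tmp) == (a + -6)) is true, then c=8, then ((a + 8) == (a + c)) is true, then a=4, then aux=1, then (k=0), then aux=1, then tmp=3, then returns 1
eval_b: tmp=-2, then ((3 * tmp) == (a + -6)) is true, then c=8, then ((a + 7) == (a + c)) is false, then c=1, then aux=1, then (i=0), then aux=0, then tmp=3, then returns 0
1 vs 0 — the two versions disagree here.
verdict: not equivalent; witness: a=0, b=-4, c=-2


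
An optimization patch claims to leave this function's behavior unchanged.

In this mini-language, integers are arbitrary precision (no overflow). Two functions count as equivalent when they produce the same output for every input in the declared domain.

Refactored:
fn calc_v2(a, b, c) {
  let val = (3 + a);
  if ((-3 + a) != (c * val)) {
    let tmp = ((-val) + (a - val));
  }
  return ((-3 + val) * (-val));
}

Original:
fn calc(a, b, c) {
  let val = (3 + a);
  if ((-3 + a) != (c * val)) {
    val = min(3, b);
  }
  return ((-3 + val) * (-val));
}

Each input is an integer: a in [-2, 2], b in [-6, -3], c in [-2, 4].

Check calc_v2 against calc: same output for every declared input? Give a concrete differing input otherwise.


Take a=-2, b=-6, c=-2.
calc: val := 1 | ((-3 + a) != (c * val)): true | val := -6 | result -54
calc_v2: val := 1 | ((-3 + a) != (c * val)): true | tmp := -4 | result 2
-54 != 2, so the rewrite changes behavior.
verdict: not equivalent; witness: a=-2, b=-6, c=-2


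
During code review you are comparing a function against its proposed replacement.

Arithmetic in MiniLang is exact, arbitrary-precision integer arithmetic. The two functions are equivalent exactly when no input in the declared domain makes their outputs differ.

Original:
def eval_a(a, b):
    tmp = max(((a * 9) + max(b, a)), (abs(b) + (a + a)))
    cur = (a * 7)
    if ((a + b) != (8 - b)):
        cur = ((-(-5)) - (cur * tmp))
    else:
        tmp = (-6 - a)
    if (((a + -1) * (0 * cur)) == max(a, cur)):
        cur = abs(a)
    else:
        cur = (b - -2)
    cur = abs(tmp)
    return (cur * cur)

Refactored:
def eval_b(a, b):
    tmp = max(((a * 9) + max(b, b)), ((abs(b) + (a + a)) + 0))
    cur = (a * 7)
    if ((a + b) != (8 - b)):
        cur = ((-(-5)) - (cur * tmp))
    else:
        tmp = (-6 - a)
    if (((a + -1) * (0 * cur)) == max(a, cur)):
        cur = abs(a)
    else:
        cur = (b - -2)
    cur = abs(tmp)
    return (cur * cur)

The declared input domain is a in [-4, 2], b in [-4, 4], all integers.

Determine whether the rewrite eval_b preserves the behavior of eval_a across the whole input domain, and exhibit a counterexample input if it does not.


The rewrite breaks on a=1, b=-4, where the results are 100 and 36.
eval_a: tmp = 10; cur = 7; ((a + b) != (8 - b)) -> true; cur = -65; (((a + -1) * (0 * cur)) == max(a, cur)) -> false; cur = -2; cur = 10; return 100
eval_b: tmp = 6; cur = 7; ((a + b) != (8 - b)) -> true; cur = -37; (((a + -1) * (0 * cur)) == max(a, cur)) -> false; cur = -2; cur = 6; return 36
verdict: not equivalent; witness: a=1, b=-4


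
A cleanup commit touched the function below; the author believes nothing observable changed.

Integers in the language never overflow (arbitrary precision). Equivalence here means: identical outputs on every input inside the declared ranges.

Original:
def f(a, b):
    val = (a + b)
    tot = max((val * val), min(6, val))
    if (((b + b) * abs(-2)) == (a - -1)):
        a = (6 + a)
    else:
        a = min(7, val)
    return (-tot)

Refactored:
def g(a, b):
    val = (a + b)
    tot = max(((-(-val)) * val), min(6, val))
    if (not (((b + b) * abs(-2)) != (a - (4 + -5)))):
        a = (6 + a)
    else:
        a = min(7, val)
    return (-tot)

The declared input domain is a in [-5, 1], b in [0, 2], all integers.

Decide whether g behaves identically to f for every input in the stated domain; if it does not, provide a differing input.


Behavior is preserved: although arithmetic usage differs; also constant usage differs; also comparison usage differs; also boolean connective usage differs, the outputs never diverge.
Spot check at a=1, b=1 — f: val := 2 | tot := 4 | (((b + b) * abs(-2)) == (a - -1)): false | a := 2 | result -4. g: val := 2 | tot := 4 | (not (((b + b) * abs(-2)) != (a - (4 + -5)))): false | a := 2 | result -4. Both give -4.
Across all 21 domain points the two functions coincide.
verdict: equivalent


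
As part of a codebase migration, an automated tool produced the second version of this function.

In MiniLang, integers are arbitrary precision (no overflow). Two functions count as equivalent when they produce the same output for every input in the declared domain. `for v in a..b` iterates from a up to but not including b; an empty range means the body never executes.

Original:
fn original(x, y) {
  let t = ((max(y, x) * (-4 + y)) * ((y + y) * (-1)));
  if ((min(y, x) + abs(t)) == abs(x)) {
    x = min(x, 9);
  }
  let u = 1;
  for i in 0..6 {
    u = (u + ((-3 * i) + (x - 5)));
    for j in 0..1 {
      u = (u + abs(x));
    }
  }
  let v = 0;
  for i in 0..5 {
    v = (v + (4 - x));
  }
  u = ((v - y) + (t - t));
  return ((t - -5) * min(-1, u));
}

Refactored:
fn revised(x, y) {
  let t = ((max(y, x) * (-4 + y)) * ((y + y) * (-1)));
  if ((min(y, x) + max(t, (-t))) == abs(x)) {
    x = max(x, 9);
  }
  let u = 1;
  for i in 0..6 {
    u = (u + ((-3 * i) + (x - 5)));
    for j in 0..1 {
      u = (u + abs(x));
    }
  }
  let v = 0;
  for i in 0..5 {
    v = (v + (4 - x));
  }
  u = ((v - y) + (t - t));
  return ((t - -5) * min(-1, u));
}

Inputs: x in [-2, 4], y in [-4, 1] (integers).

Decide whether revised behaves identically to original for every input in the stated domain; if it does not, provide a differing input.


There is a counterexample at x=0, y=0: -5 on one side, -125 on the other.
original: t=0, then ((min(y, x) + abs(t)) == abs(x)) is true, then x=0, then u=1, then (i=0), then u=-4, then (j=0), then u=-4, then (i=1), then u=-12, then (j=0), then u=-12, then (i=2), then u=-23, then (j=0), then u=-23, then (i=3), then u=-37, then (j=0), then u=-37, then (i=4), then u=-54, then (j=0), then u=-54, then (i=5), then u=-74, then (j=0), then u=-74, then v=0, then (i=0), then v=4, then (i=1), then v=8, then (i=2), then v=12, then (i=3), then v=16, then (i=4), then v=20, then u=20, then returns -5
revised: t=0, then ((min(y, x) + max(t, (-t))) == abs(x)) is true, then x=9, then u=1, then (i=0), then u=5, then (j=0), then u=14, then (i=1), then u=15, then (j=0), then u=24, then (i=2), then u=22, then (j=0), then u=31, then (i=3), then u=26, then (j=0), then u=35, then (i=4), then u=27, then (j=0), then u=36, then (i=5), then u=25, then (j=0), then u=34, then v=0, then (i=0), then v=-5, then (i=1), then v=-10, then (i=2), then v=-15, then (i=3), then v=-20, then (i=4), then v=-25, then u=-25, then returns -125
verdict: not equivalent; witness: x=0, y=0


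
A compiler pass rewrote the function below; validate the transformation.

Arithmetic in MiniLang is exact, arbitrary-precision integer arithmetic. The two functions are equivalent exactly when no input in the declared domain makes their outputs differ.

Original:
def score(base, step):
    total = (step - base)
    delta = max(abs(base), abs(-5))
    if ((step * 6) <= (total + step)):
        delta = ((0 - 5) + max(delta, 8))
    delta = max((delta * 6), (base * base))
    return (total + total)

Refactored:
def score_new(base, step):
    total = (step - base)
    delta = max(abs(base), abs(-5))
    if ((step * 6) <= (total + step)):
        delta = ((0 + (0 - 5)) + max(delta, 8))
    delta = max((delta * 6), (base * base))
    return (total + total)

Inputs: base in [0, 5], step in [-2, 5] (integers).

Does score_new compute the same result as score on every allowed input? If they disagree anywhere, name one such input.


Reading the diff, among the changes: constant usage differs; also arithmetic usage differs.
Tracing base=1, step=-2: score: total = -3; delta = 5; ((step * 6) <= (total + step)) -> true; delta = 3; delta = 18; return -6 | score_new: total = -3; delta = 5; ((step * 6) <= (total + step)) -> true; delta = 3; delta = 18; return -6 — matching result -6.
Across all 48 domain points the two functions coincide.
verdict: equivalent


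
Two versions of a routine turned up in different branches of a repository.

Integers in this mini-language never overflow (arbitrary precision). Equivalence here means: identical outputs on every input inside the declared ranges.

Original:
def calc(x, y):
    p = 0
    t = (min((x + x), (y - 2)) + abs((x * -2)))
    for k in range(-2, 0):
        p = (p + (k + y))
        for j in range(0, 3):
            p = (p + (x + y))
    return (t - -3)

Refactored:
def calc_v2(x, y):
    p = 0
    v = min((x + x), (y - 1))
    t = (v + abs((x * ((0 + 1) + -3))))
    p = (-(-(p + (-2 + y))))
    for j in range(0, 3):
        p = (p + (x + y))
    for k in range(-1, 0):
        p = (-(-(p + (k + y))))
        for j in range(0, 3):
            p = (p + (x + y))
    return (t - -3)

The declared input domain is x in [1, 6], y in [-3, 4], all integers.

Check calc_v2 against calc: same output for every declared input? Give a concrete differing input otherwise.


Try x=1, y=-3.
calc: p = 0; t = -3; [k=-2]; p = -5; [j=0]; p = -7; [j=1]; p = -9; [j=2]; p = -11; [k=-1]; p = -15; [j=0]; p = -17; [j=1]; p = -19; [j=2]; p = -21; return 0
calc_v2: p = 0; v = -4; t = -2; p = -5; [j=0]; p = -7; [j=1]; p = -9; [j=2]; p = -11; [k=-1]; p = -15; [j=0]; p = -17; [j=1]; p = -19; [j=2]; p = -21; return 1
0 != 1, so the rewrite changes behavior.
verdict: not equivalent; witness: x=1, y=-3


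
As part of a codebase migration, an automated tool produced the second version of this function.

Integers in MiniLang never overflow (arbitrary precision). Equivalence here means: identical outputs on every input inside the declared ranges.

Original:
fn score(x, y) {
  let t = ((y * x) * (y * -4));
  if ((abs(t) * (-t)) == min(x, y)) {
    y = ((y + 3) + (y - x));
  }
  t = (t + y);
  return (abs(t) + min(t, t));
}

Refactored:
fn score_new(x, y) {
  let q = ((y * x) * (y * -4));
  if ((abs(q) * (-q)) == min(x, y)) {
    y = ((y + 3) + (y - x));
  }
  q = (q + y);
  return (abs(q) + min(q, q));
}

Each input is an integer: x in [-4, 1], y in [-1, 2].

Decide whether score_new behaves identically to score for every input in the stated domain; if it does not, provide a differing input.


Although local variable names differ, 24/24 inputs agree.
verdict: equivalent
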